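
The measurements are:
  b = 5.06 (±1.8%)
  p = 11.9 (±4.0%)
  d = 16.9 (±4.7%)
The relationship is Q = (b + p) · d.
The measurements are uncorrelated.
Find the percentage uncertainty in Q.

Let u = b + p = 17.0. δu = √(δb² + δp²) = √(0.00830 + 0.227) = 0.485, so δu/u = 0.0286.
Q is then a monomial in u, d:
δQ/Q = √((δu/u)² + (1·δd/d)²) = √(0.000817 + 0.00221) = 0.0550

5.50%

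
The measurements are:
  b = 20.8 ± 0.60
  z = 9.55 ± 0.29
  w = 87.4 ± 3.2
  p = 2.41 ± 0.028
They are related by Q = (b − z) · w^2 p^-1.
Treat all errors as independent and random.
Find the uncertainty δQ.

3380

Let u = b − z = 11.2. δu = √(δb² + δz²) = √(0.360 + 0.0841) = 0.666, so δu/u = 0.0592.
Q is then a monomial in u, w, p:
δQ/Q = √((δu/u)² + (2·δw/w)² + (-1·δp/p)²) = √(0.00351 + 0.00536 + 0.000135) = 0.0949
Q = 35700, so δQ = 0.0949 × 35700 = 3380.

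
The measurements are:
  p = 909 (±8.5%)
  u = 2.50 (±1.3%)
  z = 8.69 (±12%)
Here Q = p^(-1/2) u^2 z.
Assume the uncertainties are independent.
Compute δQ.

Since Q is a product/quotient, work with relative uncertainties:
  (−½·δp/p)² = (-0.5×0.0850)² = 0.00181;  (2·δu/u)² = (2×0.0130)² = 0.000676;  (1·δz/z)² = (1×0.120)² = 0.0144
δQ/Q = √(0.0169) = 0.130
Q = 1.80, so δQ = 0.130 × 1.80 = 0.234.

0.234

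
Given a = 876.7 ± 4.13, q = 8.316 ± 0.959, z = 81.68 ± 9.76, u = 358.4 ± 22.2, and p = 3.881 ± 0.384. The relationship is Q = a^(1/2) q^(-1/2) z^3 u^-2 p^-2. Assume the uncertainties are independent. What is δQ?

1.25

For a monomial Q ∝ a^(1/2), q^(-1/2), z^3, u^-2, p^-2, fractional errors add in quadrature:
  (½·δa/a)² = (0.5×0.00471)² = 5.55e-06;  (−½·δq/q)² = (-0.5×0.115)² = 0.00332;  (3·δz/z)² = (3×0.119)² = 0.129;  (-2·δu/u)² = (-2×0.0619)² = 0.0153;  (-2·δp/p)² = (-2×0.0989)² = 0.0392
δQ/Q = √(0.186) = 0.432
Q = 2.892, so δQ = 0.432 × 2.892 = 1.25.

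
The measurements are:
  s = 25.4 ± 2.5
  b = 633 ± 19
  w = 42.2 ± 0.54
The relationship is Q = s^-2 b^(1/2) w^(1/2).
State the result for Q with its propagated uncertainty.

0.253 ± 0.0500

Q is a product of powers, so relative uncertainties combine in quadrature:
  (-2·δs/s)² = (-2×0.0984)² = 0.0388;  (½·δb/b)² = (0.5×0.0300)² = 0.000225;  (½·δw/w)² = (0.5×0.0128)² = 4.09e-05
δQ/Q = √(0.0390) = 0.198
Q = 0.253, so δQ = 0.198 × 0.253 = 0.0500.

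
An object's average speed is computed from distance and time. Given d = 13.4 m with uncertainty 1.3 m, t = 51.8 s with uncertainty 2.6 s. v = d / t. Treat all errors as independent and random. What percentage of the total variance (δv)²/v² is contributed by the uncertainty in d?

78.9%

(δv/v)² = (1·δd/d)² + (-1·δt/t)²
  d term: (1×0.0970)² = 0.00941
  t term: (-1×0.0502)² = 0.00252
Total = 0.0119. Share from d = 0.00941/0.0119 = 0.789.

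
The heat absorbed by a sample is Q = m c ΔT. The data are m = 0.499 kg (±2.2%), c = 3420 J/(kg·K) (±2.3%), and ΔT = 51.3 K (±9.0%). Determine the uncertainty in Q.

Since Q is a product/quotient, work with relative uncertainties:
  (1·δm/m)² = (1×0.0220)² = 0.000484;  (1·δc/c)² = (1×0.0230)² = 0.000529;  (1·δΔT/ΔT)² = (1×0.0900)² = 0.00810
δQ/Q = √(0.00911) = 0.0955
Q = 87500 J, so δQ = 0.0955 × 87500 = 8360 J.

8360 J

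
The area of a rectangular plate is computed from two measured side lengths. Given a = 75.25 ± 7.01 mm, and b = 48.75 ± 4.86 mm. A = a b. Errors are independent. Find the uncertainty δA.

501 mm^2

Since A is a product/quotient, work with relative uncertainties:
  (1·δa/a)² = (1×0.0932)² = 0.00868;  (1·δb/b)² = (1×0.0997)² = 0.00994
δA/A = √(0.0186) = 0.136
A = 3668 mm^2, so δA = 0.136 × 3668 = 501 mm^2.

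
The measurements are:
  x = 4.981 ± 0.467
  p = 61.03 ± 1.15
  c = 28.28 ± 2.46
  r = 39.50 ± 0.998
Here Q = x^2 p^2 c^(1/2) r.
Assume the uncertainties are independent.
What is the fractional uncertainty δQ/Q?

Each factor contributes (exponent × relative error)² to (δQ/Q)²:
  (2·δx/x)² = (2×0.0938)² = 0.0352;  (2·δp/p)² = (2×0.0188)² = 0.00142;  (½·δc/c)² = (0.5×0.0870)² = 0.00189;  (1·δr/r)² = (1×0.0253)² = 0.000638
δQ/Q = √(0.0391) = 0.198

0.198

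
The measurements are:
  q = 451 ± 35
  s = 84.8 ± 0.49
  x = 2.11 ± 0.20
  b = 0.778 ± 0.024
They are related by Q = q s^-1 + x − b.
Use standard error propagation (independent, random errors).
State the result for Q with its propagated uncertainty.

Let p = q·s^-1 = 5.32. δp/p = √((1·δq/q)² + (-1·δs/s)²) = √(0.00602 + 3.34e-05) = 0.0778, so δp = 0.414.
Q = p + x − b: δQ = √(δp² + δx² + δb²) = √(0.171 + 0.0400 + 0.000576) = 0.460
Q = 6.65.

6.65 ± 0.460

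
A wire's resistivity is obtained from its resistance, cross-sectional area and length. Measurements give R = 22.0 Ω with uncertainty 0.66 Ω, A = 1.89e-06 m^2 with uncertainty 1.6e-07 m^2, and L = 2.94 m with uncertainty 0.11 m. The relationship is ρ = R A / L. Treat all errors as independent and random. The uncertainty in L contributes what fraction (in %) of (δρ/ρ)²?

(δρ/ρ)² = (1·δR/R)² + (1·δA/A)² + (-1·δL/L)²
  R term: (1×0.0300)² = 0.000900
  A term: (1×0.0847)² = 0.00717
  L term: (-1×0.0374)² = 0.00140
Total = 0.00947. Share from L = 0.00140/0.00947 = 0.148.

14.8%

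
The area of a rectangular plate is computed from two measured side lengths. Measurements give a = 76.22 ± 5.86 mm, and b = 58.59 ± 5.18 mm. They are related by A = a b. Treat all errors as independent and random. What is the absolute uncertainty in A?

Each factor contributes (exponent × relative error)² to (δA/A)²:
  (1·δa/a)² = (1×0.0769)² = 0.00591;  (1·δb/b)² = (1×0.0884)² = 0.00782
δA/A = √(0.0137) = 0.117
A = 4466 mm^2, so δA = 0.117 × 4466 = 523 mm^2.

523 mm^2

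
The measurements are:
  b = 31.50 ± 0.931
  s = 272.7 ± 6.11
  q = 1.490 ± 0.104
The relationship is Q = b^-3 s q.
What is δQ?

For a monomial Q ∝ b^-3, s, q, fractional errors add in quadrature:
  (-3·δb/b)² = (-3×0.0296)² = 0.00786;  (1·δs/s)² = (1×0.0224)² = 0.000502;  (1·δq/q)² = (1×0.0698)² = 0.00487
δQ/Q = √(0.0132) = 0.115
Q = 0.01300, so δQ = 0.115 × 0.01300 = 0.00150.

0.00150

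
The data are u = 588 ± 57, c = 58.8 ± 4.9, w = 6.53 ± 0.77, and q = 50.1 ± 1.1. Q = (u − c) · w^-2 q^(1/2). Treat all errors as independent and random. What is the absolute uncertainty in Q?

22.8

Let h = u − c = 529. δh = √(δu² + δc²) = √(3250 + 24.0) = 57.2, so δh/h = 0.108.
Q is then a monomial in h, w, q:
δQ/Q = √((δh/h)² + (-2·δw/w)² + (½·δq/q)²) = √(0.0117 + 0.0556 + 0.000121) = 0.260
Q = 87.8, so δQ = 0.260 × 87.8 = 22.8.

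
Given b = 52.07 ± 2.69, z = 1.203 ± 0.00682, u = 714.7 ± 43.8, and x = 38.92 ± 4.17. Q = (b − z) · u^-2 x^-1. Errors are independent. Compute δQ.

4.38e-07

Let w = b − z = 50.87. δw = √(δb² + δz²) = √(7.24 + 4.65e-05) = 2.69, so δw/w = 0.0529.
Q is then a monomial in w, u, x:
δQ/Q = √((δw/w)² + (-2·δu/u)² + (-1·δx/x)²) = √(0.00280 + 0.0150 + 0.0115) = 0.171
Q = 2.559e-06, so δQ = 0.171 × 2.559e-06 = 4.38e-07.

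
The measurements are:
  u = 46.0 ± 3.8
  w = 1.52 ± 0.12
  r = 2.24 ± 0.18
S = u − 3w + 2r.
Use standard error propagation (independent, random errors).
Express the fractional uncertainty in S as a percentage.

Absolute uncertainties add in quadrature for a linear combination:
  (δu)² = 14.4;  (3·δw)² = 0.130;  (2·δr)² = 0.130
δS = √(14.7) = 3.83
S = 45.9, so δS/S = 3.83/45.9 = 0.0835.

8.35%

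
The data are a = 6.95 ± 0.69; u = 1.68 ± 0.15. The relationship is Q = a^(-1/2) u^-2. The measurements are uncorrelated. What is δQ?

Products/powers → add relative errors in quadrature, weighted by exponent:
  (−½·δa/a)² = (-0.5×0.0993)² = 0.00246;  (-2·δu/u)² = (-2×0.0893)² = 0.0319
δQ/Q = √(0.0344) = 0.185
Q = 0.134, so δQ = 0.185 × 0.134 = 0.0249.

0.0249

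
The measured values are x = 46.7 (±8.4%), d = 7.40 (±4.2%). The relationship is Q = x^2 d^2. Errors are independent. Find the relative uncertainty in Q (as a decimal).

0.188

Products/powers → add relative errors in quadrature, weighted by exponent:
  (2·δx/x)² = (2×0.0840)² = 0.0282;  (2·δd/d)² = (2×0.0420)² = 0.00706
δQ/Q = √(0.0353) = 0.188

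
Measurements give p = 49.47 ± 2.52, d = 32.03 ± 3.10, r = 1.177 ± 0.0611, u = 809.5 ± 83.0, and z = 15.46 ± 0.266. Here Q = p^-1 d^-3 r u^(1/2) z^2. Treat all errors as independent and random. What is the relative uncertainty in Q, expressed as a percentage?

30.6%

Relative error in a monomial: (δQ/Q)² = Σ (nᵢ · δxᵢ/xᵢ)².
  (-1·δp/p)² = (-1×0.0509)² = 0.00259;  (-3·δd/d)² = (-3×0.0968)² = 0.0843;  (1·δr/r)² = (1×0.0519)² = 0.00269;  (½·δu/u)² = (0.5×0.103)² = 0.00263;  (2·δz/z)² = (2×0.0172)² = 0.00118
δQ/Q = √(0.0934) = 0.306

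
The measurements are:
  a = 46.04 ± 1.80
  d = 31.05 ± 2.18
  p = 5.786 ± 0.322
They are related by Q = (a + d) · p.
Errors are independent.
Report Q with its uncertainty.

Let u = a + d = 77.09. δu = √(δa² + δd²) = √(3.24 + 4.75) = 2.83, so δu/u = 0.0367.
Q is then a monomial in u, p:
δQ/Q = √((δu/u)² + (1·δp/p)²) = √(0.00134 + 0.00310) = 0.0666
Q = 446.0, so δQ = 0.0666 × 446.0 = 29.7.

446.0 ± 29.7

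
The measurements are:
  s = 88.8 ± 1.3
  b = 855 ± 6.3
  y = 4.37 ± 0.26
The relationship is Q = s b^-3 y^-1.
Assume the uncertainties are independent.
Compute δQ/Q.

Q is a product of powers, so relative uncertainties combine in quadrature:
  (1·δs/s)² = (1×0.0146)² = 0.000214;  (-3·δb/b)² = (-3×0.00737)² = 0.000489;  (-1·δy/y)² = (-1×0.0595)² = 0.00354
δQ/Q = √(0.00424) = 0.0651

0.0651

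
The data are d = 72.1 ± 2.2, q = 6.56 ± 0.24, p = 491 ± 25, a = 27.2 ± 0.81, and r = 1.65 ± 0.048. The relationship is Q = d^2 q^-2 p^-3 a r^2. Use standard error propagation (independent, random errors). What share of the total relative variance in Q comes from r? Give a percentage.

(δQ/Q)² = (2·δd/d)² + (-2·δq/q)² + (-3·δp/p)² + (1·δa/a)² + (2·δr/r)²
  d term: (2×0.0305)² = 0.00372
  q term: (-2×0.0366)² = 0.00535
  p term: (-3×0.0509)² = 0.0233
  a term: (1×0.0298)² = 0.000887
  r term: (2×0.0291)² = 0.00339
Total = 0.0367. Share from r = 0.00339/0.0367 = 0.0923.

9.23%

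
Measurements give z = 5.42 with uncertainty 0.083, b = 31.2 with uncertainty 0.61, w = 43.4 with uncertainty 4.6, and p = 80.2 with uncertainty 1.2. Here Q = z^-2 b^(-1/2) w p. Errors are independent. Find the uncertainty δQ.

Q is a product of powers, so relative uncertainties combine in quadrature:
  (-2·δz/z)² = (-2×0.0153)² = 0.000938;  (−½·δb/b)² = (-0.5×0.0196)² = 9.56e-05;  (1·δw/w)² = (1×0.106)² = 0.0112;  (1·δp/p)² = (1×0.0150)² = 0.000224
δQ/Q = √(0.0125) = 0.112
Q = 21.2, so δQ = 0.112 × 21.2 = 2.37.

2.37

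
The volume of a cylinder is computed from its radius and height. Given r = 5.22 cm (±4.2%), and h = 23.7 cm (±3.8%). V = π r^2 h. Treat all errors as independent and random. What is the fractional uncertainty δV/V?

Since V is a product/quotient, work with relative uncertainties:
  (2·δr/r)² = (2×0.0420)² = 0.00706;  (1·δh/h)² = (1×0.0380)² = 0.00144
δV/V = √(0.00850) = 0.0922

0.0922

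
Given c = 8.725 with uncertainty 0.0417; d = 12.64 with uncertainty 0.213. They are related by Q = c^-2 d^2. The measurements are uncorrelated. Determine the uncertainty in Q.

Each factor contributes (exponent × relative error)² to (δQ/Q)²:
  (-2·δc/c)² = (-2×0.00478)² = 9.14e-05;  (2·δd/d)² = (2×0.0169)² = 0.00114
δQ/Q = √(0.00123) = 0.0350
Q = 2.099, so δQ = 0.0350 × 2.099 = 0.0735.

0.0735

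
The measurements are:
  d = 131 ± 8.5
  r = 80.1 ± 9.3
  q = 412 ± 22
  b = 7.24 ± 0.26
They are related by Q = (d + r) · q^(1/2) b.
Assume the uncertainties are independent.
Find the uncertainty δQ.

2310

Let u = d + r = 211. δu = √(δd² + δr²) = √(72.2 + 86.5) = 12.6, so δu/u = 0.0597.
Q is then a monomial in u, q, b:
δQ/Q = √((δu/u)² + (½·δq/q)² + (1·δb/b)²) = √(0.00356 + 0.000713 + 0.00129) = 0.0746
Q = 31000, so δQ = 0.0746 × 31000 = 2310.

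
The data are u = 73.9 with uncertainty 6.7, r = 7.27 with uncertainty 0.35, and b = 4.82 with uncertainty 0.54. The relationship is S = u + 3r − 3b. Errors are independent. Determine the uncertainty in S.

6.97

Each term contributes (cᵢ δxᵢ)² to (δS)²:
  (δu)² = 44.9;  (3·δr)² = 1.10;  (3·δb)² = 2.62
δS = √(48.6) = 6.97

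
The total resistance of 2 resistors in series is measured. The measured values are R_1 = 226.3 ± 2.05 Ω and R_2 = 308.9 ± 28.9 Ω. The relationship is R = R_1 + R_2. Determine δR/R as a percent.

R is a linear combination, so absolute uncertainties add in quadrature:
  (δR_1)² = 4.20;  (δR_2)² = 835
δR = √(839) = 29.0 Ω
R = 535.2 Ω, so δR/R = 29.0/535.2 = 0.0541.

5.41%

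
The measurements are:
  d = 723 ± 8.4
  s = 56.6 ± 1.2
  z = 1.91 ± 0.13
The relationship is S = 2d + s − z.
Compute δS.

Sums and differences: (δS)² = Σ (cᵢ δxᵢ)².
  (2·δd)² = 282;  (δs)² = 1.44;  (δz)² = 0.0169
δS = √(284) = 16.8

16.8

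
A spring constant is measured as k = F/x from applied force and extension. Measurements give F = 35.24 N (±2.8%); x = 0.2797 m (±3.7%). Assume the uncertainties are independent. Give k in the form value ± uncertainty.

Products/powers → add relative errors in quadrature, weighted by exponent:
  (1·δF/F)² = (1×0.0280)² = 0.000784;  (-1·δx/x)² = (-1×0.0370)² = 0.00137
δk/k = √(0.00215) = 0.0464
k = 126.0 N/m, so δk = 0.0464 × 126.0 = 5.85 N/m.

126.0 ± 5.85 N/m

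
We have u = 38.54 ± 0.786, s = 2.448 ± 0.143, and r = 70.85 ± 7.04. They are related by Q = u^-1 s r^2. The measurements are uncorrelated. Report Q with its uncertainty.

318.8 ± 66.4

Each factor contributes (exponent × relative error)² to (δQ/Q)²:
  (-1·δu/u)² = (-1×0.0204)² = 0.000416;  (1·δs/s)² = (1×0.0584)² = 0.00341;  (2·δr/r)² = (2×0.0994)² = 0.0395
δQ/Q = √(0.0433) = 0.208
Q = 318.8, so δQ = 0.208 × 318.8 = 66.4.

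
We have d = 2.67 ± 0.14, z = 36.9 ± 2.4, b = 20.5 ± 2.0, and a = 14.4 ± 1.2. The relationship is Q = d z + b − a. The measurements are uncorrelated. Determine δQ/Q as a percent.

Let p = d·z = 98.5. δp/p = √((1·δd/d)² + (1·δz/z)²) = √(0.00275 + 0.00423) = 0.0835, so δp = 8.23.
Q = p + b − a: δQ = √(δp² + δb² + δa²) = √(67.8 + 4.00 + 1.44) = 8.56
Q = 105, so δQ/Q = 8.56/105 = 0.0818.

8.18%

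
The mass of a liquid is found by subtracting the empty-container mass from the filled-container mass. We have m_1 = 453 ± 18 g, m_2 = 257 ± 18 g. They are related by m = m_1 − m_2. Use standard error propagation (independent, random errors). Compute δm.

m is a linear combination, so absolute uncertainties add in quadrature:
  (δm_1)² = 324;  (δm_2)² = 324
δm = √(648) = 25.5 g

25.5 g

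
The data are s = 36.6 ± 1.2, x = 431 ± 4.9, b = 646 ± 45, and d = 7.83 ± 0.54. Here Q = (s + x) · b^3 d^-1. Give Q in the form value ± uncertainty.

Let u = s + x = 468. δu = √(δs² + δx²) = √(1.44 + 24.0) = 5.04, so δu/u = 0.0108.
Q is then a monomial in u, b, d:
δQ/Q = √((δu/u)² + (3·δb/b)² + (-1·δd/d)²) = √(0.000116 + 0.0437 + 0.00476) = 0.220
Q = 1.61e+10, so δQ = 0.220 × 1.61e+10 = 3.55e+09.

(1.61 ± 0.355) × 10^10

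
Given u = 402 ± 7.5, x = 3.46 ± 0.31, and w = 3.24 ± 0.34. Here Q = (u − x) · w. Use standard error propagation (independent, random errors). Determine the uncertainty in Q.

138

Let h = u − x = 399. δh = √(δu² + δx²) = √(56.2 + 0.0961) = 7.51, so δh/h = 0.0188.
Q is then a monomial in h, w:
δQ/Q = √((δh/h)² + (1·δw/w)²) = √(0.000355 + 0.0110) = 0.107
Q = 1290, so δQ = 0.107 × 1290 = 138.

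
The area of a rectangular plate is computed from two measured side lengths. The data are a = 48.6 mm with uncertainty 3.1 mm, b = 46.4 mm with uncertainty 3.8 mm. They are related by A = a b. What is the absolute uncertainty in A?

Relative error in a monomial: (δA/A)² = Σ (nᵢ · δxᵢ/xᵢ)².
  (1·δa/a)² = (1×0.0638)² = 0.00407;  (1·δb/b)² = (1×0.0819)² = 0.00671
δA/A = √(0.0108) = 0.104
A = 2260 mm^2, so δA = 0.104 × 2260 = 234 mm^2.

234 mm^2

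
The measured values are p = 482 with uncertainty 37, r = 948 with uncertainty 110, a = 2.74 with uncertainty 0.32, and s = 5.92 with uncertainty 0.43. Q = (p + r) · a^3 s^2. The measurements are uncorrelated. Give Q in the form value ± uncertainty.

(1.03 ± 0.400) × 10^6

Let u = p + r = 1430. δu = √(δp² + δr²) = √(1370 + 12100) = 116, so δu/u = 0.0812.
Q is then a monomial in u, a, s:
δQ/Q = √((δu/u)² + (3·δa/a)² + (2·δs/s)²) = √(0.00659 + 0.123 + 0.0211) = 0.388
Q = 1.03e+06, so δQ = 0.388 × 1.03e+06 = 4e+05.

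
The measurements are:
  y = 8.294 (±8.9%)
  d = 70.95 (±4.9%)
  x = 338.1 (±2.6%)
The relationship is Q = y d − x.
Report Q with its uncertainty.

250.4 ± 60.4

Let p = y·d = 588.5. δp/p = √((1·δy/y)² + (1·δd/d)²) = √(0.00792 + 0.00240) = 0.102, so δp = 59.8.
Q = p − x: δQ = √(δp² + δx²) = √(3570 + 77.3) = 60.4
Q = 250.4.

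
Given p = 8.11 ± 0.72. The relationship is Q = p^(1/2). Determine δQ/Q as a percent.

4.44%

Q ∝ p^(1/2), so δQ/Q = |½| · δp/p = 0.5 × 0.0888 = 0.0444.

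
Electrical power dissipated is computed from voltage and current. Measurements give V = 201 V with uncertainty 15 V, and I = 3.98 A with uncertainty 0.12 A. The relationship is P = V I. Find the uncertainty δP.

64.4 W

P is a product of powers, so relative uncertainties combine in quadrature:
  (1·δV/V)² = (1×0.0746)² = 0.00557;  (1·δI/I)² = (1×0.0302)² = 0.000909
δP/P = √(0.00648) = 0.0805
P = 800 W, so δP = 0.0805 × 800 = 64.4 W.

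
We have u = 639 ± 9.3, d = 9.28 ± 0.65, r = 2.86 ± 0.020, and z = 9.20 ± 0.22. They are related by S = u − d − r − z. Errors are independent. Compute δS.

Sums and differences: (δS)² = Σ (cᵢ δxᵢ)².
  (δu)² = 86.5;  (δd)² = 0.423;  (δr)² = 0.000400;  (δz)² = 0.0484
δS = √(87.0) = 9.33

9.33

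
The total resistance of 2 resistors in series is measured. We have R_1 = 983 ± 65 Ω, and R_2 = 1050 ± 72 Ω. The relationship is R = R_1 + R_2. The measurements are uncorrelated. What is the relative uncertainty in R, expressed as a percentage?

4.77%

R is a linear combination, so absolute uncertainties add in quadrature:
  (δR_1)² = 4220;  (δR_2)² = 5180
δR = √(9410) = 97.0 Ω
R = 2030 Ω, so δR/R = 97.0/2030 = 0.0477.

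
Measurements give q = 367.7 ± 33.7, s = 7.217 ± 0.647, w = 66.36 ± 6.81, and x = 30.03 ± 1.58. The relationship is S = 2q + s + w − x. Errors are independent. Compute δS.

67.8

Each term contributes (cᵢ δxᵢ)² to (δS)²:
  (2·δq)² = 4540;  (δs)² = 0.419;  (δw)² = 46.4;  (δx)² = 2.50
δS = √(4590) = 67.8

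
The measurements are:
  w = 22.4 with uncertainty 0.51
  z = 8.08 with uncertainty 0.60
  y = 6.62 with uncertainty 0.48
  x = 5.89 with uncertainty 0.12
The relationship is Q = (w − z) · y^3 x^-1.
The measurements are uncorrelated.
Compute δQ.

Let u = w − z = 14.3. δu = √(δw² + δz²) = √(0.260 + 0.360) = 0.787, so δu/u = 0.0550.
Q is then a monomial in u, y, x:
δQ/Q = √((δu/u)² + (3·δy/y)² + (-1·δx/x)²) = √(0.00302 + 0.0473 + 0.000415) = 0.225
Q = 705, so δQ = 0.225 × 705 = 159.

159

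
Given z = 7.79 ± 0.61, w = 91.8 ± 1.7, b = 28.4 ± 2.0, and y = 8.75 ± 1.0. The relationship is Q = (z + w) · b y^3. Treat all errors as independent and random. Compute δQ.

6.64e+05

Let u = z + w = 99.6. δu = √(δz² + δw²) = √(0.372 + 2.89) = 1.81, so δu/u = 0.0181.
Q is then a monomial in u, b, y:
δQ/Q = √((δu/u)² + (1·δb/b)² + (3·δy/y)²) = √(0.000329 + 0.00496 + 0.118) = 0.350
Q = 1.89e+06, so δQ = 0.350 × 1.89e+06 = 6.64e+05.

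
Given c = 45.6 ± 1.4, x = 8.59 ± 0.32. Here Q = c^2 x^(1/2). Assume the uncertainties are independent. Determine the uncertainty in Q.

For a monomial Q ∝ c^2, x^(1/2), fractional errors add in quadrature:
  (2·δc/c)² = (2×0.0307)² = 0.00377;  (½·δx/x)² = (0.5×0.0373)² = 0.000347
δQ/Q = √(0.00412) = 0.0642
Q = 6090, so δQ = 0.0642 × 6090 = 391.

391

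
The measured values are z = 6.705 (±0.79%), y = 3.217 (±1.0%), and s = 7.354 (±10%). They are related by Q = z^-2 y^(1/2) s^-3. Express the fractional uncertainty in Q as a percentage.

30.0%

Products/powers → add relative errors in quadrature, weighted by exponent:
  (-2·δz/z)² = (-2×0.00790)² = 0.000250;  (½·δy/y)² = (0.5×0.0100)² = 2.5e-05;  (-3·δs/s)² = (-3×0.100)² = 0.0900
δQ/Q = √(0.0903) = 0.300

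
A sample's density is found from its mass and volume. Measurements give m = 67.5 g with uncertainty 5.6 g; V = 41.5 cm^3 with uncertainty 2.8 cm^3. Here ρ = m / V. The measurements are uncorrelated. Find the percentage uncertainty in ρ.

For a monomial ρ ∝ m, V^-1, fractional errors add in quadrature:
  (1·δm/m)² = (1×0.0830)² = 0.00688;  (-1·δV/V)² = (-1×0.0675)² = 0.00455
δρ/ρ = √(0.0114) = 0.107

10.7%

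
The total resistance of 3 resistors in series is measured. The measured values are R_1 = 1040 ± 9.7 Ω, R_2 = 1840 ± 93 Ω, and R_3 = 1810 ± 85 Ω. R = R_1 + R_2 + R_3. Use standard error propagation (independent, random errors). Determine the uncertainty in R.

126 Ω

Each term contributes (cᵢ δxᵢ)² to (δR)²:
  (δR_1)² = 94.1;  (δR_2)² = 8650;  (δR_3)² = 7220
δR = √(16000) = 126 Ω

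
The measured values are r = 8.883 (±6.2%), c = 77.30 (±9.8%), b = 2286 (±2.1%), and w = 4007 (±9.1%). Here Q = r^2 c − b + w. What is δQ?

1030

Let p = r^2·c = 6100. δp/p = √((2·δr/r)² + (1·δc/c)²) = √(0.0154 + 0.00960) = 0.158, so δp = 964.
Q = p − b + w: δQ = √(δp² + δb² + δw²) = √(9.29e+05 + 2300 + 1.33e+05) = 1030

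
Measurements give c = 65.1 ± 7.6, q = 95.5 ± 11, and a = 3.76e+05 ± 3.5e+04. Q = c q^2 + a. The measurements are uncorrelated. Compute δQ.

Let p = c·q^2 = 5.94e+05. δp/p = √((1·δc/c)² + (2·δq/q)²) = √(0.0136 + 0.0531) = 0.258, so δp = 1.53e+05.
Q = p + a: δQ = √(δp² + δa²) = √(2.35e+10 + 1.22e+09) = 1.57e+05

1.57e+05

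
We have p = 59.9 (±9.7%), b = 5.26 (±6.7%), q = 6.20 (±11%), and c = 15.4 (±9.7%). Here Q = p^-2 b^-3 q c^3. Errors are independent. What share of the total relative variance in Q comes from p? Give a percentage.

(δQ/Q)² = (-2·δp/p)² + (-3·δb/b)² + (1·δq/q)² + (3·δc/c)²
  p term: (-2×0.0970)² = 0.0376
  b term: (-3×0.0670)² = 0.0404
  q term: (1×0.110)² = 0.0121
  c term: (3×0.0970)² = 0.0847
Total = 0.175. Share from p = 0.0376/0.175 = 0.215.

21.5%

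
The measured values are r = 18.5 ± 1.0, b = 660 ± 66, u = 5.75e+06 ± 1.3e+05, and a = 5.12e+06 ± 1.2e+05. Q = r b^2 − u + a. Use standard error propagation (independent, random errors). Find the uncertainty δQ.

1.68e+06

Let p = r·b^2 = 8.06e+06. δp/p = √((1·δr/r)² + (2·δb/b)²) = √(0.00292 + 0.0400) = 0.207, so δp = 1.67e+06.
Q = p − u + a: δQ = √(δp² + δu² + δa²) = √(2.79e+12 + 1.69e+10 + 1.44e+10) = 1.68e+06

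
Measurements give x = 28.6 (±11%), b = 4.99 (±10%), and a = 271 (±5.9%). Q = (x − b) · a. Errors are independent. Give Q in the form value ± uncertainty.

Let u = x − b = 23.6. δu = √(δx² + δb²) = √(9.90 + 0.249) = 3.19, so δu/u = 0.135.
Q is then a monomial in u, a:
δQ/Q = √((δu/u)² + (1·δa/a)²) = √(0.0182 + 0.00348) = 0.147
Q = 6400, so δQ = 0.147 × 6400 = 942.

6400 ± 942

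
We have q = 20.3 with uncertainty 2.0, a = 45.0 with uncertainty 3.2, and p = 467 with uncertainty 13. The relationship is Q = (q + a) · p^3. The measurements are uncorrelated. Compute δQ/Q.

Let u = q + a = 65.3. δu = √(δq² + δa²) = √(4.00 + 10.2) = 3.77, so δu/u = 0.0578.
Q is then a monomial in u, p:
δQ/Q = √((δu/u)² + (3·δp/p)²) = √(0.00334 + 0.00697) = 0.102

0.102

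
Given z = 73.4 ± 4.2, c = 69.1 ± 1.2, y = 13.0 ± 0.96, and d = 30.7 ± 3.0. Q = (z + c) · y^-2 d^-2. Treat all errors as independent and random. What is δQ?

0.000221

Let u = z + c = 142. δu = √(δz² + δc²) = √(17.6 + 1.44) = 4.37, so δu/u = 0.0307.
Q is then a monomial in u, y, d:
δQ/Q = √((δu/u)² + (-2·δy/y)² + (-2·δd/d)²) = √(0.000940 + 0.0218 + 0.0382) = 0.247
Q = 0.000895, so δQ = 0.247 × 0.000895 = 0.000221.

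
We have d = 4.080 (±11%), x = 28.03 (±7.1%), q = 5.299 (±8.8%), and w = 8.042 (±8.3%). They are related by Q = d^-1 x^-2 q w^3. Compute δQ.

0.275

Since Q is a product/quotient, work with relative uncertainties:
  (-1·δd/d)² = (-1×0.110)² = 0.0121;  (-2·δx/x)² = (-2×0.0710)² = 0.0202;  (1·δq/q)² = (1×0.0880)² = 0.00774;  (3·δw/w)² = (3×0.0830)² = 0.0620
δQ/Q = √(0.102) = 0.319
Q = 0.8598, so δQ = 0.319 × 0.8598 = 0.275.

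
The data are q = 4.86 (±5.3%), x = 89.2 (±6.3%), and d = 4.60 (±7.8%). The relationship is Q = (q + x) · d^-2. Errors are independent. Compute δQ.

Let u = q + x = 94.1. δu = √(δq² + δx²) = √(0.0663 + 31.6) = 5.63, so δu/u = 0.0598.
Q is then a monomial in u, d:
δQ/Q = √((δu/u)² + (-2·δd/d)²) = √(0.00358 + 0.0243) = 0.167
Q = 4.45, so δQ = 0.167 × 4.45 = 0.743.

0.743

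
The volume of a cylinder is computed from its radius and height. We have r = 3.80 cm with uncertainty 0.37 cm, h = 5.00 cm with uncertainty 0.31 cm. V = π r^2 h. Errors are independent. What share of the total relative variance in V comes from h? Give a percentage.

9.20%

(δV/V)² = (2·δr/r)² + (1·δh/h)²
  r term: (2×0.0974)² = 0.0379
  h term: (1×0.0620)² = 0.00384
Total = 0.0418. Share from h = 0.00384/0.0418 = 0.0920.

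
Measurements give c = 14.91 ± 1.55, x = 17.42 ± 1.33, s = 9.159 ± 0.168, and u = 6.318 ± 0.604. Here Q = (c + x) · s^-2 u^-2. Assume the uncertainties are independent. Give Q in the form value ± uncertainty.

Let w = c + x = 32.33. δw = √(δc² + δx²) = √(2.40 + 1.77) = 2.04, so δw/w = 0.0632.
Q is then a monomial in w, s, u:
δQ/Q = √((δw/w)² + (-2·δs/s)² + (-2·δu/u)²) = √(0.00399 + 0.00135 + 0.0366) = 0.205
Q = 0.009655, so δQ = 0.205 × 0.009655 = 0.00198.

0.009655 ± 0.00198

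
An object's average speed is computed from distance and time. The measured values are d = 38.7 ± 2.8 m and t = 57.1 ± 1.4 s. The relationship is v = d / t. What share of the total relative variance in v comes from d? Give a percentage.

89.7%

(δv/v)² = (1·δd/d)² + (-1·δt/t)²
  d term: (1×0.0724)² = 0.00523
  t term: (-1×0.0245)² = 0.000601
Total = 0.00584. Share from d = 0.00523/0.00584 = 0.897.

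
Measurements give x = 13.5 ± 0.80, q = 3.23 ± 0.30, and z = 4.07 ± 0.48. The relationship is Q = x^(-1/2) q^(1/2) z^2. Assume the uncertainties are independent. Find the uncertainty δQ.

1.96

For a monomial Q ∝ x^(-1/2), q^(1/2), z^2, fractional errors add in quadrature:
  (−½·δx/x)² = (-0.5×0.0593)² = 0.000878;  (½·δq/q)² = (0.5×0.0929)² = 0.00216;  (2·δz/z)² = (2×0.118)² = 0.0556
δQ/Q = √(0.0587) = 0.242
Q = 8.10, so δQ = 0.242 × 8.10 = 1.96.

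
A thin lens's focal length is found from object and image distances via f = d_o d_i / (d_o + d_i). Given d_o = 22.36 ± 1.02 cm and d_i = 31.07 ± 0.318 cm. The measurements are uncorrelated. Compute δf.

0.349 cm

∂f/∂d_o = (d_i/(d_o+d_i))² = 0.338;  ∂f/∂d_i = (d_o/(d_o+d_i))² = 0.175
δf = √((∂f/∂d_o · δd_o)² + (∂f/∂d_i · δd_i)²) = √(0.119 + 0.00310) = 0.349 cm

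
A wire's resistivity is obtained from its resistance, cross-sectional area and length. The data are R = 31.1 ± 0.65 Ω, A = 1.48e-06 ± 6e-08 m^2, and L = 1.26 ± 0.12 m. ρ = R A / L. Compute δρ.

Relative error in a monomial: (δρ/ρ)² = Σ (nᵢ · δxᵢ/xᵢ)².
  (1·δR/R)² = (1×0.0209)² = 0.000437;  (1·δA/A)² = (1×0.0405)² = 0.00164;  (-1·δL/L)² = (-1×0.0952)² = 0.00907
δρ/ρ = √(0.0112) = 0.106
ρ = 3.65e-05 Ω·m, so δρ = 0.106 × 3.65e-05 = 3.86e-06 Ω·m.

3.86e-06 Ω·m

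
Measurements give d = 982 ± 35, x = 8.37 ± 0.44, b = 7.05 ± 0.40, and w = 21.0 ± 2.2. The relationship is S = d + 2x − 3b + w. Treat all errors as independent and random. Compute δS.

Sums and differences: (δS)² = Σ (cᵢ δxᵢ)².
  (δd)² = 1220;  (2·δx)² = 0.774;  (3·δb)² = 1.44;  (δw)² = 4.84
δS = √(1230) = 35.1

35.1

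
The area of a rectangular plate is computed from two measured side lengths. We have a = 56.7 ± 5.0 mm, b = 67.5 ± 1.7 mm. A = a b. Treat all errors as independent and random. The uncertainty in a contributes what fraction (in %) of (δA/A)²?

92.5%

(δA/A)² = (1·δa/a)² + (1·δb/b)²
  a term: (1×0.0882)² = 0.00778
  b term: (1×0.0252)² = 0.000634
Total = 0.00841. Share from a = 0.00778/0.00841 = 0.925.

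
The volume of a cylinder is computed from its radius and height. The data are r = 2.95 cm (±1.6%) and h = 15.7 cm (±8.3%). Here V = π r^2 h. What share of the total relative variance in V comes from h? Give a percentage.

87.1%

(δV/V)² = (2·δr/r)² + (1·δh/h)²
  r term: (2×0.0160)² = 0.00102
  h term: (1×0.0830)² = 0.00689
Total = 0.00791. Share from h = 0.00689/0.00791 = 0.871.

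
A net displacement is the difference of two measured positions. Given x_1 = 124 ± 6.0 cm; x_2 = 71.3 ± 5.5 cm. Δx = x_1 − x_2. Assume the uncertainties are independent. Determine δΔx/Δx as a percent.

Sums and differences: (δΔx)² = Σ (cᵢ δxᵢ)².
  (δx_1)² = 36.0;  (δx_2)² = 30.2
δΔx = √(66.2) = 8.14 cm
Δx = 52.7 cm, so δΔx/Δx = 8.14/52.7 = 0.154.

15.4%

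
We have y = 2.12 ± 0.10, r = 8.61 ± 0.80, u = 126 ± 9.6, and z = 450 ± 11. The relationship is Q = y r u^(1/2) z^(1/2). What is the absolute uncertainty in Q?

485

For a monomial Q ∝ y, r, u^(1/2), z^(1/2), fractional errors add in quadrature:
  (1·δy/y)² = (1×0.0472)² = 0.00222;  (1·δr/r)² = (1×0.0929)² = 0.00863;  (½·δu/u)² = (0.5×0.0762)² = 0.00145;  (½·δz/z)² = (0.5×0.0244)² = 0.000149
δQ/Q = √(0.0125) = 0.112
Q = 4350, so δQ = 0.112 × 4350 = 485.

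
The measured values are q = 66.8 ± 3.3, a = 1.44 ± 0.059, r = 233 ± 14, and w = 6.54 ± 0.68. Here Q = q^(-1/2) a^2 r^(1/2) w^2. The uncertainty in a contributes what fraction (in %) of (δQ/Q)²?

(δQ/Q)² = (−½·δq/q)² + (2·δa/a)² + (½·δr/r)² + (2·δw/w)²
  q term: (-0.5×0.0494)² = 0.000610
  a term: (2×0.0410)² = 0.00671
  r term: (0.5×0.0601)² = 0.000903
  w term: (2×0.104)² = 0.0432
Total = 0.0515. Share from a = 0.00671/0.0515 = 0.130.

13.0%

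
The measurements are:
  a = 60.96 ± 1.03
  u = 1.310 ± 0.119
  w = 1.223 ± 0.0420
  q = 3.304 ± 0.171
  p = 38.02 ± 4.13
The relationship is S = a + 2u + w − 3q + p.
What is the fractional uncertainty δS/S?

Sums and differences: (δS)² = Σ (cᵢ δxᵢ)².
  (δa)² = 1.06;  (2·δu)² = 0.0566;  (δw)² = 0.00176;  (3·δq)² = 0.263;  (δp)² = 17.1
δS = √(18.4) = 4.29
S = 92.91, so δS/S = 4.29/92.91 = 0.0462.

0.0462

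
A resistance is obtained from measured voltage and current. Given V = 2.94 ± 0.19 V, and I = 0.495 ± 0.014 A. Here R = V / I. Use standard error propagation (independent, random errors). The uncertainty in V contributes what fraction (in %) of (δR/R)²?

83.9%

(δR/R)² = (1·δV/V)² + (-1·δI/I)²
  V term: (1×0.0646)² = 0.00418
  I term: (-1×0.0283)² = 0.000800
Total = 0.00498. Share from V = 0.00418/0.00498 = 0.839.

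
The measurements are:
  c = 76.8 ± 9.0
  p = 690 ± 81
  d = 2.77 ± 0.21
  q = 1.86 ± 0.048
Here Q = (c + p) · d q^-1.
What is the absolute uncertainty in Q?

152

Let u = c + p = 767. δu = √(δc² + δp²) = √(81.0 + 6560) = 81.5, so δu/u = 0.106.
Q is then a monomial in u, d, q:
δQ/Q = √((δu/u)² + (1·δd/d)² + (-1·δq/q)²) = √(0.0113 + 0.00575 + 0.000666) = 0.133
Q = 1140, so δQ = 0.133 × 1140 = 152.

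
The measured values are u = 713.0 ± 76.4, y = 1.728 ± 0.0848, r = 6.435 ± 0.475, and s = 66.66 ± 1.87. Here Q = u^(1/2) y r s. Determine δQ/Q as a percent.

10.7%

Products/powers → add relative errors in quadrature, weighted by exponent:
  (½·δu/u)² = (0.5×0.107)² = 0.00287;  (1·δy/y)² = (1×0.0491)² = 0.00241;  (1·δr/r)² = (1×0.0738)² = 0.00545;  (1·δs/s)² = (1×0.0281)² = 0.000787
δQ/Q = √(0.0115) = 0.107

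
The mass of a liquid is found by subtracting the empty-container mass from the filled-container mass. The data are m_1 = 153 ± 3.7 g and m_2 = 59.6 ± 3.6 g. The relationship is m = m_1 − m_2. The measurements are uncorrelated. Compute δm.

Each term contributes (cᵢ δxᵢ)² to (δm)²:
  (δm_1)² = 13.7;  (δm_2)² = 13.0
δm = √(26.7) = 5.16 g

5.16 g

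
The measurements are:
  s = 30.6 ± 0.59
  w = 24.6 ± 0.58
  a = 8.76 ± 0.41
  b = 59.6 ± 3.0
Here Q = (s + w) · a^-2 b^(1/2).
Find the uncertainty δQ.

0.545

Let u = s + w = 55.2. δu = √(δs² + δw²) = √(0.348 + 0.336) = 0.827, so δu/u = 0.0150.
Q is then a monomial in u, a, b:
δQ/Q = √((δu/u)² + (-2·δa/a)² + (½·δb/b)²) = √(0.000225 + 0.00876 + 0.000633) = 0.0981
Q = 5.55, so δQ = 0.0981 × 5.55 = 0.545.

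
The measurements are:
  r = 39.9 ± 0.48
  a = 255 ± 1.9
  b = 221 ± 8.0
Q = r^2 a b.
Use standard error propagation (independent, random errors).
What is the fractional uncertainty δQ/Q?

Q is a product of powers, so relative uncertainties combine in quadrature:
  (2·δr/r)² = (2×0.0120)² = 0.000579;  (1·δa/a)² = (1×0.00745)² = 5.55e-05;  (1·δb/b)² = (1×0.0362)² = 0.00131
δQ/Q = √(0.00194) = 0.0441

0.0441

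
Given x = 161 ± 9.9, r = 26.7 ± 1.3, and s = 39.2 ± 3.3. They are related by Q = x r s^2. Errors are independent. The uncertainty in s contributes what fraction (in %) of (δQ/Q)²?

(δQ/Q)² = (1·δx/x)² + (1·δr/r)² + (2·δs/s)²
  x term: (1×0.0615)² = 0.00378
  r term: (1×0.0487)² = 0.00237
  s term: (2×0.0842)² = 0.0283
Total = 0.0345. Share from s = 0.0283/0.0345 = 0.822.

82.2%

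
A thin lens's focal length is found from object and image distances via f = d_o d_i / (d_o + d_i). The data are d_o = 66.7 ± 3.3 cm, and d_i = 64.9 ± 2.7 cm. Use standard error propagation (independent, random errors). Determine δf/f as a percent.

∂f/∂d_o = (d_i/(d_o+d_i))² = 0.243;  ∂f/∂d_i = (d_o/(d_o+d_i))² = 0.257
δf = √((∂f/∂d_o · δd_o)² + (∂f/∂d_i · δd_i)²) = √(0.644 + 0.481) = 1.06 cm
f = 32.9 cm, so δf/f = 1.06/32.9 = 0.0322.

3.22%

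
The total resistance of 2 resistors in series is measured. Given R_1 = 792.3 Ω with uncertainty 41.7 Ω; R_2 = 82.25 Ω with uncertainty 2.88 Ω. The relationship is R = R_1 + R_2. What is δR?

41.8 Ω

For a sum/difference, combine absolute errors in quadrature:
  (δR_1)² = 1740;  (δR_2)² = 8.29
δR = √(1750) = 41.8 Ω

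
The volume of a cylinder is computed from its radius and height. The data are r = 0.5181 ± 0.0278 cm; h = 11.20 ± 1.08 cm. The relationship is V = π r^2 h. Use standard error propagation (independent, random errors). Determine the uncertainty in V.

Products/powers → add relative errors in quadrature, weighted by exponent:
  (2·δr/r)² = (2×0.0537)² = 0.0115;  (1·δh/h)² = (1×0.0964)² = 0.00930
δV/V = √(0.0208) = 0.144
V = 9.445 cm^3, so δV = 0.144 × 9.445 = 1.36 cm^3.

1.36 cm^3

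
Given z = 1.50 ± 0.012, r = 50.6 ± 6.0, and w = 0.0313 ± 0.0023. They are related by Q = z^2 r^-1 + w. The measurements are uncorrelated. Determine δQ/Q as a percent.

Let p = z^2·r^-1 = 0.0445. δp/p = √((2·δz/z)² + (-1·δr/r)²) = √(0.000256 + 0.0141) = 0.120, so δp = 0.00532.
Q = p + w: δQ = √(δp² + δw²) = √(2.83e-05 + 5.29e-06) = 0.00580
Q = 0.0758, so δQ/Q = 0.00580/0.0758 = 0.0765.

7.65%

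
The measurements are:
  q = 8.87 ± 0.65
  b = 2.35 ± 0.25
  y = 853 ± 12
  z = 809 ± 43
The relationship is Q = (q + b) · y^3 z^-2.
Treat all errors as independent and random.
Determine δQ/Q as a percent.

Let u = q + b = 11.2. δu = √(δq² + δb²) = √(0.423 + 0.0625) = 0.696, so δu/u = 0.0621.
Q is then a monomial in u, y, z:
δQ/Q = √((δu/u)² + (3·δy/y)² + (-2·δz/z)²) = √(0.00385 + 0.00178 + 0.0113) = 0.130

13.0%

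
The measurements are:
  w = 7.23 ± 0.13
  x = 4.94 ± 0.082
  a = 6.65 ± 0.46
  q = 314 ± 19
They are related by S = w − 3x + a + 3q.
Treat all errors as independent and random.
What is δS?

Each term contributes (cᵢ δxᵢ)² to (δS)²:
  (δw)² = 0.0169;  (3·δx)² = 0.0605;  (δa)² = 0.212;  (3·δq)² = 3250
δS = √(3250) = 57.0

57.0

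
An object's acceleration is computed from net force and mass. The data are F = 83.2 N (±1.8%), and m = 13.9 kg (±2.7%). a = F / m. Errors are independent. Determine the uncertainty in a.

Each factor contributes (exponent × relative error)² to (δa/a)²:
  (1·δF/F)² = (1×0.0180)² = 0.000324;  (-1·δm/m)² = (-1×0.0270)² = 0.000729
δa/a = √(0.00105) = 0.0324
a = 5.99 m/s^2, so δa = 0.0324 × 5.99 = 0.194 m/s^2.

0.194 m/s^2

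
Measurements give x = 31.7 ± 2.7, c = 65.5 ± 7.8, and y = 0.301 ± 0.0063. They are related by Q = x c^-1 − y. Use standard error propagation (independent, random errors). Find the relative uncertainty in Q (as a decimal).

0.389

Let p = x·c^-1 = 0.484. δp/p = √((1·δx/x)² + (-1·δc/c)²) = √(0.00725 + 0.0142) = 0.146, so δp = 0.0709.
Q = p − y: δQ = √(δp² + δy²) = √(0.00502 + 3.97e-05) = 0.0711
Q = 0.183, so δQ/Q = 0.0711/0.183 = 0.389.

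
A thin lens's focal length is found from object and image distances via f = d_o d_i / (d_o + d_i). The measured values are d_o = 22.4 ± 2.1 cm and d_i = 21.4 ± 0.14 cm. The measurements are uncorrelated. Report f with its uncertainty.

10.9 ± 0.503 cm

∂f/∂d_o = (d_i/(d_o+d_i))² = 0.239;  ∂f/∂d_i = (d_o/(d_o+d_i))² = 0.262
δf = √((∂f/∂d_o · δd_o)² + (∂f/∂d_i · δd_i)²) = √(0.251 + 0.00134) = 0.503 cm
f = 10.9 cm.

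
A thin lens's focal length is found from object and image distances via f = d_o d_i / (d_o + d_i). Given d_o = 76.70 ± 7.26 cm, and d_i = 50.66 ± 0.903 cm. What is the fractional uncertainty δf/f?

∂f/∂d_o = (d_i/(d_o+d_i))² = 0.158;  ∂f/∂d_i = (d_o/(d_o+d_i))² = 0.363
δf = √((∂f/∂d_o · δd_o)² + (∂f/∂d_i · δd_i)²) = √(1.32 + 0.107) = 1.19 cm
f = 30.51 cm, so δf/f = 1.19/30.51 = 0.0392.

0.0392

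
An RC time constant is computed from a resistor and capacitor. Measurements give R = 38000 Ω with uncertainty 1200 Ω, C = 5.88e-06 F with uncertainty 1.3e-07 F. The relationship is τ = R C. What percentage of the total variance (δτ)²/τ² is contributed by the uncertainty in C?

(δτ/τ)² = (1·δR/R)² + (1·δC/C)²
  R term: (1×0.0316)² = 0.000997
  C term: (1×0.0221)² = 0.000489
Total = 0.00149. Share from C = 0.000489/0.00149 = 0.329.

32.9%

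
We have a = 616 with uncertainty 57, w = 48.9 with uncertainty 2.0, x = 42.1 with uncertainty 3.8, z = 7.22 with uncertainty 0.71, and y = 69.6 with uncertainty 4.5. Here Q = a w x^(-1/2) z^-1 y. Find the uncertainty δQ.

7230

For a monomial Q ∝ a, w, x^(-1/2), z^-1, y, fractional errors add in quadrature:
  (1·δa/a)² = (1×0.0925)² = 0.00856;  (1·δw/w)² = (1×0.0409)² = 0.00167;  (−½·δx/x)² = (-0.5×0.0903)² = 0.00204;  (-1·δz/z)² = (-1×0.0983)² = 0.00967;  (1·δy/y)² = (1×0.0647)² = 0.00418
δQ/Q = √(0.0261) = 0.162
Q = 44800, so δQ = 0.162 × 44800 = 7230.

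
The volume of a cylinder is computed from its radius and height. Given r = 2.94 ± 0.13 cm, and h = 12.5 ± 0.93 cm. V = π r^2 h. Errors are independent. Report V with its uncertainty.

339 ± 39.2 cm^3

Relative error in a monomial: (δV/V)² = Σ (nᵢ · δxᵢ/xᵢ)².
  (2·δr/r)² = (2×0.0442)² = 0.00782;  (1·δh/h)² = (1×0.0744)² = 0.00554
δV/V = √(0.0134) = 0.116
V = 339 cm^3, so δV = 0.116 × 339 = 39.2 cm^3.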